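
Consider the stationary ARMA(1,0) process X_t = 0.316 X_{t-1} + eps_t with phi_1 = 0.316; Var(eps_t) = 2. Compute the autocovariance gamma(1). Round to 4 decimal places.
\gamma(1) = 0.7021

Multiply the model equation by X_{t-k} and take expectations. With theta_0 = psi_0 = 1 and psi_j the MA(infinity) weights, this gives
  gamma(k) - sum_i phi_i gamma(k-i) = c_k,
  c_k = sigma^2 * sum_{j=k..q} theta_j psi_{j-k}   (c_k = 0 for k > q),
using gamma(-m) = gamma(m).
Pure AR (q = 0): c_0 = sigma^2 = 2, c_k = 0 for k >= 1.
Equations for k = 0 and k = 1 (AR order 1):
  gamma(0) = phi_1 gamma(1) + c_0
  gamma(1) = phi_1 gamma(0) + c_1
Substituting the second into the first: gamma(0) (1 - phi_1^2) = c_0 + phi_1 c_1, so
  gamma(0) = c_0 / (1 - phi_1^2) = 2 / (1 - (0.316)^2) = 2 / 0.900144 = 2.221867.
  gamma(1) = phi_1 gamma(0) = (0.316)(2.221867) = 0.70211.
Therefore gamma(1) = 0.7021 (to 4 decimal places).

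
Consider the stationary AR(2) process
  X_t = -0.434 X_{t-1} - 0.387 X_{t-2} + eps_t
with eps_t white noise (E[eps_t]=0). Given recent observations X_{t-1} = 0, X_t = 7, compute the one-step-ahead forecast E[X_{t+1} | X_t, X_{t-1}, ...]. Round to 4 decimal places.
E[X_{t+1} \mid \mathcal F_t] = -3.0380

For an AR(p) model X_t = c + sum_i phi_i X_{t-i} + eps_t, the
one-step-ahead conditional mean is
  E[X_{t+1} | X_t, ...] = c + sum_i phi_i X_{t+1-i}.
Substitute known values:
  E[X_{t+1} | ...] = (-0.434) * (7) + (-0.387) * (0)
                   = -3.0380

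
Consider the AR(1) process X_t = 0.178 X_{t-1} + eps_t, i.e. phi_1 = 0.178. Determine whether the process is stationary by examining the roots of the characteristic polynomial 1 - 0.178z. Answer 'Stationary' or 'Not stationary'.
\text{Stationary}

The AR(p) characteristic polynomial is P(z) = 1 - 0.178z.
Stationarity requires all roots to lie outside the unit circle, i.e. |z| > 1 for every root.
This is linear in z: 1 + (-0.178) z = 0  =>  z = -1/(-0.178) = 5.617978,  |z| = 5.617978.
Moduli of all roots: 5.6180.
All moduli strictly greater than 1? Yes.
Verdict: Stationary.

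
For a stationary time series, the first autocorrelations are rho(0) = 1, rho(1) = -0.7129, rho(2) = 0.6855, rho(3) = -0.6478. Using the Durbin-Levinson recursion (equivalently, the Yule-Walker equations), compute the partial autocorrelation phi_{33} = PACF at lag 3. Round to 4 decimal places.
\phi_{33} = -0.1830

The PACF at lag k is phi_{kk}, the last component of the solution
to the Yule-Walker system G_k phi = r_k where
  (G_k)_{ij} = rho(|i - j|), (r_k)_i = rho(i), i,j = 1..k.
Equivalently, Durbin-Levinson gives phi_{kk} iteratively:
  phi_{11} = rho(1)
  phi_{kk} = [rho(k) - sum_{j=1..k-1} phi_{k-1,j} rho(k-j)]
            / [1 - sum_{j=1..k-1} phi_{k-1,j} rho(j)],
  phi_{k,j} = phi_{k-1,j} - phi_{kk} phi_{k-1,k-j},  j = 1..k-1.
Step k = 1:
  phi_11 = rho(1) = -0.7129.
Step k = 2:
  phi_22 = [rho(2) - phi_11 rho(1)] / [1 - phi_11 rho(1)] = [0.6855 - (-0.7129)(-0.7129)] / [1 - (-0.7129)(-0.7129)]
         = 0.17727359 / 0.49177359 = 0.360478.
  Update: phi_21 = phi_11 - phi_22 phi_11 = -0.7129 - (0.360478)(-0.7129) = -0.455915.
Step k = 3:
  phi_33 = [rho(3) - phi_21 rho(2) - phi_22 rho(1)] / [1 - phi_21 rho(1) - phi_22 rho(2)]
    numerator   = -0.6478 - (-0.455915)(0.6855) - (0.360478)(-0.7129) = -0.07828533
    denominator = 1 - (-0.455915)(-0.7129) - (0.360478)(0.6855) = 0.42787035
  phi_33 = -0.07828533 / 0.42787035 = -0.183.
Therefore phi_{33} = -0.1830.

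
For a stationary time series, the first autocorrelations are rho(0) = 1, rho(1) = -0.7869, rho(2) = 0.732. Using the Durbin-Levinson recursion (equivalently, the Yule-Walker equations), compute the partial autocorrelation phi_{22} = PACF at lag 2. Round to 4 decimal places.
\phi_{22} = 0.2962

The PACF at lag k is phi_{kk}, the last component of the solution
to the Yule-Walker system G_k phi = r_k where
  (G_k)_{ij} = rho(|i - j|), (r_k)_i = rho(i), i,j = 1..k.
Equivalently, Durbin-Levinson gives phi_{kk} iteratively:
  phi_{11} = rho(1)
  phi_{kk} = [rho(k) - sum_{j=1..k-1} phi_{k-1,j} rho(k-j)]
            / [1 - sum_{j=1..k-1} phi_{k-1,j} rho(j)],
  phi_{k,j} = phi_{k-1,j} - phi_{kk} phi_{k-1,k-j},  j = 1..k-1.
Step k = 1:
  phi_11 = rho(1) = -0.7869.
Step k = 2:
  phi_22 = [rho(2) - phi_11 rho(1)] / [1 - phi_11 rho(1)] = [0.732 - (-0.7869)(-0.7869)] / [1 - (-0.7869)(-0.7869)]
         = 0.11278839 / 0.38078839 = 0.2962.
Therefore phi_{22} = 0.2962.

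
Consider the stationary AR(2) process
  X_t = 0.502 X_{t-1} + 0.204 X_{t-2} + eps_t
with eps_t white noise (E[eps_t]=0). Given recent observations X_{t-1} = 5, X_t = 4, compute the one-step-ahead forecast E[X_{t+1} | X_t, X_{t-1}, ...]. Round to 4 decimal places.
E[X_{t+1} \mid \mathcal F_t] = 3.0280

For an AR(p) model X_t = c + sum_i phi_i X_{t-i} + eps_t, the
one-step-ahead conditional mean is
  E[X_{t+1} | X_t, ...] = c + sum_i phi_i X_{t+1-i}.
Substitute known values:
  E[X_{t+1} | ...] = (0.502) * (4) + (0.204) * (5)
                   = 3.0280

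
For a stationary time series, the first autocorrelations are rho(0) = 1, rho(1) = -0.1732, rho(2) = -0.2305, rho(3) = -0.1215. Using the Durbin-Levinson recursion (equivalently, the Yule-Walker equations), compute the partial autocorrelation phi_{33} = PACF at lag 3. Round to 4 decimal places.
\phi_{33} = -0.2429

The PACF at lag k is phi_{kk}, the last component of the solution
to the Yule-Walker system G_k phi = r_k where
  (G_k)_{ij} = rho(|i - j|), (r_k)_i = rho(i), i,j = 1..k.
Equivalently, Durbin-Levinson gives phi_{kk} iteratively:
  phi_{11} = rho(1)
  phi_{kk} = [rho(k) - sum_{j=1..k-1} phi_{k-1,j} rho(k-j)]
            / [1 - sum_{j=1..k-1} phi_{k-1,j} rho(j)],
  phi_{k,j} = phi_{k-1,j} - phi_{kk} phi_{k-1,k-j},  j = 1..k-1.
Step k = 1:
  phi_11 = rho(1) = -0.1732.
Step k = 2:
  phi_22 = [rho(2) - phi_11 rho(1)] / [1 - phi_11 rho(1)] = [-0.2305 - (-0.1732)(-0.1732)] / [1 - (-0.1732)(-0.1732)]
         = -0.26049824 / 0.97000176 = -0.268554.
  Update: phi_21 = phi_11 - phi_22 phi_11 = -0.1732 - (-0.268554)(-0.1732) = -0.219714.
Step k = 3:
  phi_33 = [rho(3) - phi_21 rho(2) - phi_22 rho(1)] / [1 - phi_21 rho(1) - phi_22 rho(2)]
    numerator   = -0.1215 - (-0.219714)(-0.2305) - (-0.268554)(-0.1732) = -0.21865761
    denominator = 1 - (-0.219714)(-0.1732) - (-0.268554)(-0.2305) = 0.90004381
  phi_33 = -0.21865761 / 0.90004381 = -0.2429.
Therefore phi_{33} = -0.2429.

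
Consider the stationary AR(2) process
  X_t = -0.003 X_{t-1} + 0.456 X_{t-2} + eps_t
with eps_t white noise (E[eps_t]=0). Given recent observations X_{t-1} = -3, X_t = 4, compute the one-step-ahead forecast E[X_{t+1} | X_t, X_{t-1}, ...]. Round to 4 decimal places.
E[X_{t+1} \mid \mathcal F_t] = -1.3800

For an AR(p) model X_t = c + sum_i phi_i X_{t-i} + eps_t, the
one-step-ahead conditional mean is
  E[X_{t+1} | X_t, ...] = c + sum_i phi_i X_{t+1-i}.
Substitute known values:
  E[X_{t+1} | ...] = (-0.003) * (4) + (0.456) * (-3)
                   = -1.3800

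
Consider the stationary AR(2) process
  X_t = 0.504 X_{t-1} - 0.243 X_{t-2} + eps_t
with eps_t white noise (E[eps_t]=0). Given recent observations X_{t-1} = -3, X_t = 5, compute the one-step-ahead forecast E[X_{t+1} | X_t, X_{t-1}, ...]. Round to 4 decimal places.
E[X_{t+1} \mid \mathcal F_t] = 3.2490

For an AR(p) model X_t = c + sum_i phi_i X_{t-i} + eps_t, the
one-step-ahead conditional mean is
  E[X_{t+1} | X_t, ...] = c + sum_i phi_i X_{t+1-i}.
Substitute known values:
  E[X_{t+1} | ...] = (0.504) * (5) + (-0.243) * (-3)
                   = 3.2490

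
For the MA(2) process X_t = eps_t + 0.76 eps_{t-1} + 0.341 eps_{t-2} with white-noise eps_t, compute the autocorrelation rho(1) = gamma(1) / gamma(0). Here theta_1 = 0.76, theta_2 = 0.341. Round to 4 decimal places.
\rho(1) = 0.6017

For an MA(q) process with theta_0 = 1, the autocovariance is
  gamma(k) = sigma^2 * sum_{i=0..q-k} theta_i * theta_{i+k},
and rho(k) = gamma(k) / gamma(0). Sigma^2 cancels.
  numerator   = (1)*(0.76) + (0.76)*(0.341) = 1.01916.
  denominator = (1)^2 + (0.76)^2 + (0.341)^2 = 1.693881.
  rho(1) = 1.01916 / 1.693881 = 0.6017.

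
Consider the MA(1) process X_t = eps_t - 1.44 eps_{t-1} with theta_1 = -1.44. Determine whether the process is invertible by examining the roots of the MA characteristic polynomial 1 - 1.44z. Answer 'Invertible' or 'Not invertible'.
\text{Not invertible}

The MA(q) characteristic polynomial is P(z) = 1 - 1.44z.
Invertibility requires all roots to lie outside the unit circle, i.e. |z| > 1 for every root.
This is linear in z: 1 + (-1.44) z = 0  =>  z = -1/(-1.44) = 0.694444,  |z| = 0.694444.
Moduli of all roots: 0.6944.
All moduli strictly greater than 1? No.
Verdict: Not invertible.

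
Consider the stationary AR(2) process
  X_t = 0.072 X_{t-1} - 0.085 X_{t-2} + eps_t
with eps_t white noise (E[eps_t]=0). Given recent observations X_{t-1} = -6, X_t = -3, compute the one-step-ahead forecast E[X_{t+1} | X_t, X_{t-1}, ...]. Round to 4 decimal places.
E[X_{t+1} \mid \mathcal F_t] = 0.2940

For an AR(p) model X_t = c + sum_i phi_i X_{t-i} + eps_t, the
one-step-ahead conditional mean is
  E[X_{t+1} | X_t, ...] = c + sum_i phi_i X_{t+1-i}.
Substitute known values:
  E[X_{t+1} | ...] = (0.072) * (-3) + (-0.085) * (-6)
                   = 0.2940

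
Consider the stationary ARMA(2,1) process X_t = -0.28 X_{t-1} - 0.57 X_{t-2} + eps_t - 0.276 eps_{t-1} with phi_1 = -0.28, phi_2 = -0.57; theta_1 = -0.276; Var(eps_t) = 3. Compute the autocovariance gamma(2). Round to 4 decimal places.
\gamma(2) = -2.6561

Multiply the model equation by X_{t-k} and take expectations. With theta_0 = psi_0 = 1 and psi_j the MA(infinity) weights, this gives
  gamma(k) - sum_i phi_i gamma(k-i) = c_k,
  c_k = sigma^2 * sum_{j=k..q} theta_j psi_{j-k}   (c_k = 0 for k > q),
using gamma(-m) = gamma(m).
psi-weights needed (psi_j = theta_j + sum_i phi_i psi_{j-i}):
  psi_1 = theta_1 + phi_1 = -0.276 + (-0.28) = -0.556
Right-hand sides:
  c_0 = sigma^2 (1 + theta_1 psi_1) = 3 * (1 + (-0.276)(-0.556)) = 3 * 1.153456 = 3.460368
  c_1 = sigma^2 theta_1 = 3 * (-0.276) = -0.828
  c_2 = 0
Equations for k = 0, 1, 2 (AR order 2, c_2 = 0):
  (E0) gamma(0) = phi_1 gamma(1) + phi_2 gamma(2) + c_0
  (E1) gamma(1) = phi_1 gamma(0) + phi_2 gamma(1) + c_1
  (E2) gamma(2) = phi_1 gamma(1) + phi_2 gamma(0)
From (E1): gamma(1) = A gamma(0) + B with
  A = phi_1 / (1 - phi_2) = -0.28 / 1.57 = -0.178344,   B = c_1 / (1 - phi_2) = -0.828 / 1.57 = -0.527389.
Insert (E2) into (E0): gamma(0) (1 - phi_2^2) = phi_1 (1 + phi_2) gamma(1) + c_0.
  phi_1 (1 + phi_2) = (-0.28)(0.43) = -0.1204,   1 - phi_2^2 = 0.6751.
Replace gamma(1) by A gamma(0) + B and collect gamma(0):
  gamma(0) [0.6751 - (-0.1204)(-0.178344)] = (-0.1204)(-0.527389) + 3.460368
  gamma(0) * 0.653627 = 3.523866
  gamma(0) = 3.523866 / 0.653627 = 5.391245.
  gamma(1) = A gamma(0) + B = (-0.178344)(5.391245) + (-0.527389) = -1.488885.
  gamma(2) = phi_1 gamma(1) + phi_2 gamma(0) = (-0.28)(-1.488885) + (-0.57)(5.391245) = -2.656122.
Therefore gamma(2) = -2.6561 (to 4 decimal places).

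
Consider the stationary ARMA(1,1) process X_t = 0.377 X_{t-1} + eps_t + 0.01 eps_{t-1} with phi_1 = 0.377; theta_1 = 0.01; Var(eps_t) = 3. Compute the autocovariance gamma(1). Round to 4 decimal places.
\gamma(1) = 1.3585

Multiply the model equation by X_{t-k} and take expectations. With theta_0 = psi_0 = 1 and psi_j the MA(infinity) weights, this gives
  gamma(k) - sum_i phi_i gamma(k-i) = c_k,
  c_k = sigma^2 * sum_{j=k..q} theta_j psi_{j-k}   (c_k = 0 for k > q),
using gamma(-m) = gamma(m).
psi-weights needed (psi_j = theta_j + sum_i phi_i psi_{j-i}):
  psi_1 = theta_1 + phi_1 = 0.01 + (0.377) = 0.387
Right-hand sides:
  c_0 = sigma^2 (1 + theta_1 psi_1) = 3 * (1 + (0.01)(0.387)) = 3 * 1.00387 = 3.01161
  c_1 = sigma^2 theta_1 = 3 * (0.01) = 0.03
  c_2 = 0
Equations for k = 0 and k = 1 (AR order 1):
  gamma(0) = phi_1 gamma(1) + c_0
  gamma(1) = phi_1 gamma(0) + c_1
Substituting the second into the first: gamma(0) (1 - phi_1^2) = c_0 + phi_1 c_1, so
  gamma(0) = (c_0 + phi_1 c_1) / (1 - phi_1^2) = (3.01161 + (0.377)(0.03)) / (1 - (0.377)^2) = 3.02292 / 0.857871 = 3.523747.
  gamma(1) = phi_1 gamma(0) + c_1 = (0.377)(3.523747) + (0.03) = 1.358452.
Therefore gamma(1) = 1.3585 (to 4 decimal places).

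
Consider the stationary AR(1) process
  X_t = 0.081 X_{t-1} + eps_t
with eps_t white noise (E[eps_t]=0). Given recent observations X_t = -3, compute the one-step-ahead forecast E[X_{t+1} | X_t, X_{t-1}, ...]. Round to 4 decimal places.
E[X_{t+1} \mid \mathcal F_t] = -0.2430

For an AR(p) model X_t = c + sum_i phi_i X_{t-i} + eps_t, the
one-step-ahead conditional mean is
  E[X_{t+1} | X_t, ...] = c + sum_i phi_i X_{t+1-i}.
Substitute known values:
  E[X_{t+1} | ...] = (0.081) * (-3)
                   = -0.2430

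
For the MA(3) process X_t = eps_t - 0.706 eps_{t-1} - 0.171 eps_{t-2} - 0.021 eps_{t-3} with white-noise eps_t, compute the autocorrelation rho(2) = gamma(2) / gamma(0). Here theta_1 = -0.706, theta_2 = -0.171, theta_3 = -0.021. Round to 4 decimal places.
\rho(2) = -0.1022

For an MA(q) process with theta_0 = 1, the autocovariance is
  gamma(k) = sigma^2 * sum_{i=0..q-k} theta_i * theta_{i+k},
and rho(k) = gamma(k) / gamma(0). Sigma^2 cancels.
  numerator   = (1)*(-0.171) + (-0.706)*(-0.021) = -0.156174.
  denominator = (1)^2 + (-0.706)^2 + (-0.171)^2 + (-0.021)^2 = 1.528118.
  rho(2) = -0.156174 / 1.528118 = -0.1022.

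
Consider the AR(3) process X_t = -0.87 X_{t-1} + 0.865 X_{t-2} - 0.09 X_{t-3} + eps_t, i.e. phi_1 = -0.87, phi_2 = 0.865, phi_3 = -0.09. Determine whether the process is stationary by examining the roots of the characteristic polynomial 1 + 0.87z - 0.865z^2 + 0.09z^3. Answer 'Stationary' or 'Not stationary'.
\text{Not stationary}

The AR(p) characteristic polynomial is P(z) = 1 + 0.87z - 0.865z^2 + 0.09z^3.
Stationarity requires all roots to lie outside the unit circle, i.e. |z| > 1 for every root.
Degree 3: look for a simple real root z0 first, then factor out (1 - z/z0) and solve the remaining quadratic.
Testing z0 = 2: P(2) = 1 + (0.87)(2) + (-0.865)(2)^2 + (0.09)(2)^3
  = 1 + (1.74) + (-3.46) + (0.72) = 0.  So z_0 = 2 is a root, |z_0| = 2.
Divide out the factor (1 - 0.5 z) = (1 - z/z0) (since 1/z0 = 0.5):
  P(z) = (1 - 0.5 z)(1 + (1.37) z + (-0.18) z^2)
  [check: z-coef 1.37 - (0.5) = 0.87; z^2-coef -0.18 - (0.5)(1.37) = -0.865; z^3-coef -(0.5)(-0.18) = 0.09.]
Remaining roots from the quadratic factor 1 + (1.37) z + (-0.18) z^2:
  Set 1 + (1.37) z + (-0.18) z^2 = 0, i.e. a z^2 + b z + c = 0 with a = -0.18, b = 1.37, c = 1.
  Discriminant D = b^2 - 4ac = (1.37)^2 - 4*(-0.18)*1 = 1.8769 - (-0.72) = 2.5969.
  D >= 0, so the roots are real: z = (-b +/- sqrt(D)) / (2a) = (-1.37 +/- 1.61149) / (-0.36).
    z_1 = (-1.37 + 1.61149) / (-0.36) = -0.6708,   |z_1| = 0.6708.
    z_2 = (-1.37 - 1.61149) / (-0.36) = 8.2819,   |z_2| = 8.2819.
Moduli of all roots: 2.0000, 0.6708, 8.2819.
All moduli strictly greater than 1? No.
Verdict: Not stationary.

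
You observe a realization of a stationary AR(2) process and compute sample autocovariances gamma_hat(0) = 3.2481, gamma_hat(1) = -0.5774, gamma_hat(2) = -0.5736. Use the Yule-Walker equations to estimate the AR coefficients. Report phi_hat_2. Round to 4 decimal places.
\hat\phi_{2} = -0.2150

The Yule-Walker equations for an AR(p) process read, in matrix form,
  Gamma_p phi = r_p,   with   (Gamma_p)_{ij} = gamma(|i - j|),
                       (r_p)_i = gamma(i),   i,j = 1..p.
Substitute the sample gammas (Toeplitz matrix and right-hand side of size 2):
  Gamma_p = [[3.2481, -0.5774], [-0.5774, 3.2481]]
  r_p     = [-0.5774, -0.5736]
Written out:
  3.2481 phi_1 - 0.5774 phi_2 = -0.5774
  -0.5774 phi_1 + 3.2481 phi_2 = -0.5736
Solve by Cramer's rule:
  det = gamma(0)^2 - gamma(1)^2 = (3.2481)^2 - (-0.5774)^2 = 10.55015361 - 0.33339076 = 10.21676285
  phi_hat_1 = [gamma(1) gamma(0) - gamma(1) gamma(2)] / det = [(-0.5774)(3.2481) - (-0.5774)(-0.5736)] / 10.21676285 = -2.20664958 / 10.21676285 = -0.216
  phi_hat_2 = [gamma(0) gamma(2) - gamma(1)^2] / det = [(3.2481)(-0.5736) - (-0.5774)^2] / 10.21676285 = -2.19650092 / 10.21676285 = -0.215
So phi_hat = [-0.2160, -0.2150].
Therefore phi_hat_2 = -0.2150.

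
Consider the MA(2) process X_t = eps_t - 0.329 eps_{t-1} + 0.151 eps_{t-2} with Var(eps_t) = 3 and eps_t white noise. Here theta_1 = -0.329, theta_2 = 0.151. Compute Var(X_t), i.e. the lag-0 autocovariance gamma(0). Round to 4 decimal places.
\gamma(0) = 3.3931

For an MA(q) process X_t = eps_t + sum_i theta_i eps_{t-i} with
Var(eps_t) = sigma^2, the variance is
  gamma(0) = sigma^2 * (1 + sum_i theta_i^2).
  sum_i theta_i^2 = (-0.329)^2 + (0.151)^2 = 0.108241 + 0.022801 = 0.131042.
  gamma(0) = 3 * (1 + 0.131042) = 3 * 1.131042 = 3.393126, which rounds to 3.3931.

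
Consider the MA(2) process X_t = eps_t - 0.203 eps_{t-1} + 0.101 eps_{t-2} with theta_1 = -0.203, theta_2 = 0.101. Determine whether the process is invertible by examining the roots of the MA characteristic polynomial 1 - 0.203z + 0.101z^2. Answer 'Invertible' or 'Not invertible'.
\text{Invertible}

The MA(q) characteristic polynomial is P(z) = 1 - 0.203z + 0.101z^2.
Invertibility requires all roots to lie outside the unit circle, i.e. |z| > 1 for every root.
Set 1 + (-0.203) z + (0.101) z^2 = 0, i.e. a z^2 + b z + c = 0 with a = 0.101, b = -0.203, c = 1.
Discriminant D = b^2 - 4ac = (-0.203)^2 - 4*(0.101)*1 = 0.041209 - (0.404) = -0.362791.
D < 0, so the roots are the complex-conjugate pair z = (-b +/- i sqrt(-D)) / (2a) = 1.005 +/- 2.9818i.
For a conjugate pair |z|^2 = z * conj(z) = (product of roots) = c/a = 1/(0.101) = 9.90099, so |z| = sqrt(9.90099) = 3.1466 for both roots.
Moduli of all roots: 3.1466, 3.1466.
All moduli strictly greater than 1? Yes.
Verdict: Invertible.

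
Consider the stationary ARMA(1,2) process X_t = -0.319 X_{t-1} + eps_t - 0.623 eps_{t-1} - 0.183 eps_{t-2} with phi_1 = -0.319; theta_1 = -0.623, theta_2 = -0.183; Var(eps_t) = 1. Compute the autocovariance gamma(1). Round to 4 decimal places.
\gamma(1) = -1.0576

Multiply the model equation by X_{t-k} and take expectations. With theta_0 = psi_0 = 1 and psi_j the MA(infinity) weights, this gives
  gamma(k) - sum_i phi_i gamma(k-i) = c_k,
  c_k = sigma^2 * sum_{j=k..q} theta_j psi_{j-k}   (c_k = 0 for k > q),
using gamma(-m) = gamma(m).
psi-weights needed (psi_j = theta_j + sum_i phi_i psi_{j-i}):
  psi_1 = theta_1 + phi_1 = -0.623 + (-0.319) = -0.942
  psi_2 = theta_2 + phi_1 psi_1 = -0.183 + (-0.319)(-0.942) = 0.117498
Right-hand sides:
  c_0 = sigma^2 (1 + theta_1 psi_1 + theta_2 psi_2) = 1 * (1 + (-0.623)(-0.942) + (-0.183)(0.117498)) = 1 * 1.565364 = 1.565364
  c_1 = sigma^2 (theta_1 + theta_2 psi_1) = 1 * (-0.623 + (-0.183)(-0.942)) = -0.450614
  c_2 = sigma^2 theta_2 = 1 * (-0.183) = -0.183
Equations for k = 0 and k = 1 (AR order 1):
  gamma(0) = phi_1 gamma(1) + c_0
  gamma(1) = phi_1 gamma(0) + c_1
Substituting the second into the first: gamma(0) (1 - phi_1^2) = c_0 + phi_1 c_1, so
  gamma(0) = (c_0 + phi_1 c_1) / (1 - phi_1^2) = (1.565364 + (-0.319)(-0.450614)) / (1 - (-0.319)^2) = 1.70911 / 0.898239 = 1.902734.
  gamma(1) = phi_1 gamma(0) + c_1 = (-0.319)(1.902734) + (-0.450614) = -1.057586.
Therefore gamma(1) = -1.0576 (to 4 decimal places).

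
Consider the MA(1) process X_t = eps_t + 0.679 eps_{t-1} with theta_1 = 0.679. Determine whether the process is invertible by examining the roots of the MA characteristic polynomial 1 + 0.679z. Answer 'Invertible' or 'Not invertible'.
\text{Invertible}

The MA(q) characteristic polynomial is P(z) = 1 + 0.679z.
Invertibility requires all roots to lie outside the unit circle, i.e. |z| > 1 for every root.
This is linear in z: 1 + (0.679) z = 0  =>  z = -1/(0.679) = -1.472754,  |z| = 1.472754.
Moduli of all roots: 1.4728.
All moduli strictly greater than 1? Yes.
Verdict: Invertible.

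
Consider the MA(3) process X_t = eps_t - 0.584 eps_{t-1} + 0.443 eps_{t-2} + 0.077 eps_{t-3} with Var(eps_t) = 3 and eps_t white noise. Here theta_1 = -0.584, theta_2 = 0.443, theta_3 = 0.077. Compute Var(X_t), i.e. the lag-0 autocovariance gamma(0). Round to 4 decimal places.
\gamma(0) = 4.6297

For an MA(q) process X_t = eps_t + sum_i theta_i eps_{t-i} with
Var(eps_t) = sigma^2, the variance is
  gamma(0) = sigma^2 * (1 + sum_i theta_i^2).
  sum_i theta_i^2 = (-0.584)^2 + (0.443)^2 + (0.077)^2 = 0.341056 + 0.196249 + 0.005929 = 0.543234.
  gamma(0) = 3 * (1 + 0.543234) = 3 * 1.543234 = 4.629702, which rounds to 4.6297.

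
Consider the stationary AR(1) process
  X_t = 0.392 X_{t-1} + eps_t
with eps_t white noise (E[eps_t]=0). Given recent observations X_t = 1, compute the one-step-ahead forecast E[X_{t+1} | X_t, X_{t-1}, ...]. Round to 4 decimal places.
E[X_{t+1} \mid \mathcal F_t] = 0.3920

For an AR(p) model X_t = c + sum_i phi_i X_{t-i} + eps_t, the
one-step-ahead conditional mean is
  E[X_{t+1} | X_t, ...] = c + sum_i phi_i X_{t+1-i}.
Substitute known values:
  E[X_{t+1} | ...] = (0.392) * (1)
                   = 0.3920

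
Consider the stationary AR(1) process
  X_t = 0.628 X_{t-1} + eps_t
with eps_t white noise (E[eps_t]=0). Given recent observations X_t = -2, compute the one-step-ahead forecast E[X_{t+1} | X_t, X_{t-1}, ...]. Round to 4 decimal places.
E[X_{t+1} \mid \mathcal F_t] = -1.2560

For an AR(p) model X_t = c + sum_i phi_i X_{t-i} + eps_t, the
one-step-ahead conditional mean is
  E[X_{t+1} | X_t, ...] = c + sum_i phi_i X_{t+1-i}.
Substitute known values:
  E[X_{t+1} | ...] = (0.628) * (-2)
                   = -1.2560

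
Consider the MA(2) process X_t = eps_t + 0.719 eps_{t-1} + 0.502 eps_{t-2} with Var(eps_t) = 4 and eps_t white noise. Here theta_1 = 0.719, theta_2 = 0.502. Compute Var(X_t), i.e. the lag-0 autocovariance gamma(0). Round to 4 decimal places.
\gamma(0) = 7.0759

For an MA(q) process X_t = eps_t + sum_i theta_i eps_{t-i} with
Var(eps_t) = sigma^2, the variance is
  gamma(0) = sigma^2 * (1 + sum_i theta_i^2).
  sum_i theta_i^2 = (0.719)^2 + (0.502)^2 = 0.516961 + 0.252004 = 0.768965.
  gamma(0) = 4 * (1 + 0.768965) = 4 * 1.768965 = 7.07586, which rounds to 7.0759.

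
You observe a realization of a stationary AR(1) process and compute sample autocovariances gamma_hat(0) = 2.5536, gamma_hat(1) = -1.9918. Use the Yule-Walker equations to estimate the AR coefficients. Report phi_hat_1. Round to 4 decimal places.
\hat\phi_{1} = -0.7800

The Yule-Walker equations for an AR(p) process read, in matrix form,
  Gamma_p phi = r_p,   with   (Gamma_p)_{ij} = gamma(|i - j|),
                       (r_p)_i = gamma(i),   i,j = 1..p.
Substitute the sample gammas (Toeplitz matrix and right-hand side of size 1):
  Gamma_p = [[2.5536]]
  r_p     = [-1.9918]
With p = 1 this is the single equation gamma(0) phi_1 = gamma(1):
  phi_hat_1 = gamma(1) / gamma(0) = -1.9918 / 2.5536 = -0.7800.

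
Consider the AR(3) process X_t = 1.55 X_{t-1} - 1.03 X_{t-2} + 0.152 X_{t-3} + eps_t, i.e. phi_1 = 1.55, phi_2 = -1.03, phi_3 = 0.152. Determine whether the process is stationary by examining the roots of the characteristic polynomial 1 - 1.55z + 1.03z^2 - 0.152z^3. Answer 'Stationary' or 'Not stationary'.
\text{Stationary}

The AR(p) characteristic polynomial is P(z) = 1 - 1.55z + 1.03z^2 - 0.152z^3.
Stationarity requires all roots to lie outside the unit circle, i.e. |z| > 1 for every root.
Degree 3: look for a simple real root z0 first, then factor out (1 - z/z0) and solve the remaining quadratic.
Testing z0 = 5: P(5) = 1 + (-1.55)(5) + (1.03)(5)^2 + (-0.152)(5)^3
  = 1 + (-7.75) + (25.75) + (-19) = 0.  So z_0 = 5 is a root, |z_0| = 5.
Divide out the factor (1 - 0.2 z) = (1 - z/z0) (since 1/z0 = 0.2):
  P(z) = (1 - 0.2 z)(1 + (-1.35) z + (0.76) z^2)
  [check: z-coef -1.35 - (0.2) = -1.55; z^2-coef 0.76 - (0.2)(-1.35) = 1.03; z^3-coef -(0.2)(0.76) = -0.152.]
Remaining roots from the quadratic factor 1 + (-1.35) z + (0.76) z^2:
  Set 1 + (-1.35) z + (0.76) z^2 = 0, i.e. a z^2 + b z + c = 0 with a = 0.76, b = -1.35, c = 1.
  Discriminant D = b^2 - 4ac = (-1.35)^2 - 4*(0.76)*1 = 1.8225 - (3.04) = -1.2175.
  D < 0, so the roots are the complex-conjugate pair z = (-b +/- i sqrt(-D)) / (2a) = 0.8882 +/- 0.7259i.
  For a conjugate pair |z|^2 = z * conj(z) = (product of roots) = c/a = 1/(0.76) = 1.315789, so |z| = sqrt(1.315789) = 1.1471 for both roots.
Moduli of all roots: 5.0000, 1.1471, 1.1471.
All moduli strictly greater than 1? Yes.
Verdict: Stationary.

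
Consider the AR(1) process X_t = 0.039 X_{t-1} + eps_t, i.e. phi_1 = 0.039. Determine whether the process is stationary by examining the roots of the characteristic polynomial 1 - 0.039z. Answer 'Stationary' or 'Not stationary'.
\text{Stationary}

The AR(p) characteristic polynomial is P(z) = 1 - 0.039z.
Stationarity requires all roots to lie outside the unit circle, i.e. |z| > 1 for every root.
This is linear in z: 1 + (-0.039) z = 0  =>  z = -1/(-0.039) = 25.641026,  |z| = 25.641026.
Moduli of all roots: 25.6410.
All moduli strictly greater than 1? Yes.
Verdict: Stationary.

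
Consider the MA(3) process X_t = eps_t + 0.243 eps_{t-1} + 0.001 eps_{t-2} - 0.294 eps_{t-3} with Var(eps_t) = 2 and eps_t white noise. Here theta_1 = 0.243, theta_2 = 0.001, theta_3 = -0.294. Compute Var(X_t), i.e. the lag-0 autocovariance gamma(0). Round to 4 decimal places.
\gamma(0) = 2.2910

For an MA(q) process X_t = eps_t + sum_i theta_i eps_{t-i} with
Var(eps_t) = sigma^2, the variance is
  gamma(0) = sigma^2 * (1 + sum_i theta_i^2).
  sum_i theta_i^2 = (0.243)^2 + (0.001)^2 + (-0.294)^2 = 0.059049 + 0.000001 + 0.086436 = 0.145486.
  gamma(0) = 2 * (1 + 0.145486) = 2 * 1.145486 = 2.290972, which rounds to 2.2910.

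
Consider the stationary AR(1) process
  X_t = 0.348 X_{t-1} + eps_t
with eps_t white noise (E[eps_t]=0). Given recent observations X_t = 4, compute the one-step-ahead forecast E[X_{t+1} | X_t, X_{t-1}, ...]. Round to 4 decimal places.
E[X_{t+1} \mid \mathcal F_t] = 1.3920

For an AR(p) model X_t = c + sum_i phi_i X_{t-i} + eps_t, the
one-step-ahead conditional mean is
  E[X_{t+1} | X_t, ...] = c + sum_i phi_i X_{t+1-i}.
Substitute known values:
  E[X_{t+1} | ...] = (0.348) * (4)
                   = 1.3920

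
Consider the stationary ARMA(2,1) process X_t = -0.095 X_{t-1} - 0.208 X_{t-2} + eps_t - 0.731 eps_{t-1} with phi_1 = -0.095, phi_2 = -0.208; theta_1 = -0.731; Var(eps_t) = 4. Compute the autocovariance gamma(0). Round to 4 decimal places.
\gamma(0) = 6.9386

Multiply the model equation by X_{t-k} and take expectations. With theta_0 = psi_0 = 1 and psi_j the MA(infinity) weights, this gives
  gamma(k) - sum_i phi_i gamma(k-i) = c_k,
  c_k = sigma^2 * sum_{j=k..q} theta_j psi_{j-k}   (c_k = 0 for k > q),
using gamma(-m) = gamma(m).
psi-weights needed (psi_j = theta_j + sum_i phi_i psi_{j-i}):
  psi_1 = theta_1 + phi_1 = -0.731 + (-0.095) = -0.826
Right-hand sides:
  c_0 = sigma^2 (1 + theta_1 psi_1) = 4 * (1 + (-0.731)(-0.826)) = 4 * 1.603806 = 6.415224
  c_1 = sigma^2 theta_1 = 4 * (-0.731) = -2.924
  c_2 = 0
Equations for k = 0, 1, 2 (AR order 2, c_2 = 0):
  (E0) gamma(0) = phi_1 gamma(1) + phi_2 gamma(2) + c_0
  (E1) gamma(1) = phi_1 gamma(0) + phi_2 gamma(1) + c_1
  (E2) gamma(2) = phi_1 gamma(1) + phi_2 gamma(0)
From (E1): gamma(1) = A gamma(0) + B with
  A = phi_1 / (1 - phi_2) = -0.095 / 1.208 = -0.078642,   B = c_1 / (1 - phi_2) = -2.924 / 1.208 = -2.42053.
Insert (E2) into (E0): gamma(0) (1 - phi_2^2) = phi_1 (1 + phi_2) gamma(1) + c_0.
  phi_1 (1 + phi_2) = (-0.095)(0.792) = -0.07524,   1 - phi_2^2 = 0.956736.
Replace gamma(1) by A gamma(0) + B and collect gamma(0):
  gamma(0) [0.956736 - (-0.07524)(-0.078642)] = (-0.07524)(-2.42053) + 6.415224
  gamma(0) * 0.950819 = 6.597345
  gamma(0) = 6.597345 / 0.950819 = 6.938592.
Therefore gamma(0) = 6.9386 (to 4 decimal places).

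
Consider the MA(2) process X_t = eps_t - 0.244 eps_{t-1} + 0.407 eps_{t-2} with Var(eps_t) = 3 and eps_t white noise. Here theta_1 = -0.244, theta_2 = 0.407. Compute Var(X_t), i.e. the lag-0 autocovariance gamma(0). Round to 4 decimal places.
\gamma(0) = 3.6756

For an MA(q) process X_t = eps_t + sum_i theta_i eps_{t-i} with
Var(eps_t) = sigma^2, the variance is
  gamma(0) = sigma^2 * (1 + sum_i theta_i^2).
  sum_i theta_i^2 = (-0.244)^2 + (0.407)^2 = 0.059536 + 0.165649 = 0.225185.
  gamma(0) = 3 * (1 + 0.225185) = 3 * 1.225185 = 3.675555, which rounds to 3.6756.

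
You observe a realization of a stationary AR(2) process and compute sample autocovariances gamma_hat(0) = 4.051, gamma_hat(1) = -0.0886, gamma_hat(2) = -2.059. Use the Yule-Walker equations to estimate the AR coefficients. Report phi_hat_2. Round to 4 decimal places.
\hat\phi_{2} = -0.5090

The Yule-Walker equations for an AR(p) process read, in matrix form,
  Gamma_p phi = r_p,   with   (Gamma_p)_{ij} = gamma(|i - j|),
                       (r_p)_i = gamma(i),   i,j = 1..p.
Substitute the sample gammas (Toeplitz matrix and right-hand side of size 2):
  Gamma_p = [[4.051, -0.0886], [-0.0886, 4.051]]
  r_p     = [-0.0886, -2.059]
Written out:
  4.051 phi_1 - 0.0886 phi_2 = -0.0886
  -0.0886 phi_1 + 4.051 phi_2 = -2.059
Solve by Cramer's rule:
  det = gamma(0)^2 - gamma(1)^2 = (4.051)^2 - (-0.0886)^2 = 16.410601 - 0.00784996 = 16.40275104
  phi_hat_1 = [gamma(1) gamma(0) - gamma(1) gamma(2)] / det = [(-0.0886)(4.051) - (-0.0886)(-2.059)] / 16.40275104 = -0.541346 / 16.40275104 = -0.033
  phi_hat_2 = [gamma(0) gamma(2) - gamma(1)^2] / det = [(4.051)(-2.059) - (-0.0886)^2] / 16.40275104 = -8.34885896 / 16.40275104 = -0.509
So phi_hat = [-0.0330, -0.5090].
Therefore phi_hat_2 = -0.5090.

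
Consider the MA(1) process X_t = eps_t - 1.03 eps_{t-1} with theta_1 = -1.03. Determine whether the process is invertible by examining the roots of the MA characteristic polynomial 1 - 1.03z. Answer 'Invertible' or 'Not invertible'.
\text{Not invertible}

The MA(q) characteristic polynomial is P(z) = 1 - 1.03z.
Invertibility requires all roots to lie outside the unit circle, i.e. |z| > 1 for every root.
This is linear in z: 1 + (-1.03) z = 0  =>  z = -1/(-1.03) = 0.970874,  |z| = 0.970874.
Moduli of all roots: 0.9709.
All moduli strictly greater than 1? No.
Verdict: Not invertible.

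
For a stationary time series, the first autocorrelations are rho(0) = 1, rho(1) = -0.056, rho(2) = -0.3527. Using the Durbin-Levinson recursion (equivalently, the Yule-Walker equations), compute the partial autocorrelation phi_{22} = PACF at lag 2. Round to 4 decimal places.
\phi_{22} = -0.3570

The PACF at lag k is phi_{kk}, the last component of the solution
to the Yule-Walker system G_k phi = r_k where
  (G_k)_{ij} = rho(|i - j|), (r_k)_i = rho(i), i,j = 1..k.
Equivalently, Durbin-Levinson gives phi_{kk} iteratively:
  phi_{11} = rho(1)
  phi_{kk} = [rho(k) - sum_{j=1..k-1} phi_{k-1,j} rho(k-j)]
            / [1 - sum_{j=1..k-1} phi_{k-1,j} rho(j)],
  phi_{k,j} = phi_{k-1,j} - phi_{kk} phi_{k-1,k-j},  j = 1..k-1.
Step k = 1:
  phi_11 = rho(1) = -0.056.
Step k = 2:
  phi_22 = [rho(2) - phi_11 rho(1)] / [1 - phi_11 rho(1)] = [-0.3527 - (-0.056)(-0.056)] / [1 - (-0.056)(-0.056)]
         = -0.355836 / 0.996864 = -0.357.
Therefore phi_{22} = -0.3570.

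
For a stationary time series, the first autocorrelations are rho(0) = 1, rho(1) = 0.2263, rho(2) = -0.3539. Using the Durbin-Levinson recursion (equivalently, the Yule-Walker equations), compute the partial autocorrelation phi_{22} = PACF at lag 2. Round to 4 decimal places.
\phi_{22} = -0.4270

The PACF at lag k is phi_{kk}, the last component of the solution
to the Yule-Walker system G_k phi = r_k where
  (G_k)_{ij} = rho(|i - j|), (r_k)_i = rho(i), i,j = 1..k.
Equivalently, Durbin-Levinson gives phi_{kk} iteratively:
  phi_{11} = rho(1)
  phi_{kk} = [rho(k) - sum_{j=1..k-1} phi_{k-1,j} rho(k-j)]
            / [1 - sum_{j=1..k-1} phi_{k-1,j} rho(j)],
  phi_{k,j} = phi_{k-1,j} - phi_{kk} phi_{k-1,k-j},  j = 1..k-1.
Step k = 1:
  phi_11 = rho(1) = 0.2263.
Step k = 2:
  phi_22 = [rho(2) - phi_11 rho(1)] / [1 - phi_11 rho(1)] = [-0.3539 - (0.2263)(0.2263)] / [1 - (0.2263)(0.2263)]
         = -0.40511169 / 0.94878831 = -0.427.
Therefore phi_{22} = -0.4270.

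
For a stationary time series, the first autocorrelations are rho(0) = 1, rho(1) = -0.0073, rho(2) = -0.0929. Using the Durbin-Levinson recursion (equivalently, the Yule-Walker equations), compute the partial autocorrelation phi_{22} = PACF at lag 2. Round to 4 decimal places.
\phi_{22} = -0.0930

The PACF at lag k is phi_{kk}, the last component of the solution
to the Yule-Walker system G_k phi = r_k where
  (G_k)_{ij} = rho(|i - j|), (r_k)_i = rho(i), i,j = 1..k.
Equivalently, Durbin-Levinson gives phi_{kk} iteratively:
  phi_{11} = rho(1)
  phi_{kk} = [rho(k) - sum_{j=1..k-1} phi_{k-1,j} rho(k-j)]
            / [1 - sum_{j=1..k-1} phi_{k-1,j} rho(j)],
  phi_{k,j} = phi_{k-1,j} - phi_{kk} phi_{k-1,k-j},  j = 1..k-1.
Step k = 1:
  phi_11 = rho(1) = -0.0073.
Step k = 2:
  phi_22 = [rho(2) - phi_11 rho(1)] / [1 - phi_11 rho(1)] = [-0.0929 - (-0.0073)(-0.0073)] / [1 - (-0.0073)(-0.0073)]
         = -0.09295329 / 0.99994671 = -0.093.
Therefore phi_{22} = -0.0930.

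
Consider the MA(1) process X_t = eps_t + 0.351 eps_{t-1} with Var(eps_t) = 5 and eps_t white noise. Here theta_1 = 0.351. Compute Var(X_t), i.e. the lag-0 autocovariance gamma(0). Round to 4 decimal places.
\gamma(0) = 5.6160

For an MA(q) process X_t = eps_t + sum_i theta_i eps_{t-i} with
Var(eps_t) = sigma^2, the variance is
  gamma(0) = sigma^2 * (1 + sum_i theta_i^2).
  sum_i theta_i^2 = (0.351)^2 = 0.123201.
  gamma(0) = 5 * (1 + 0.123201) = 5 * 1.123201 = 5.616005, which rounds to 5.6160.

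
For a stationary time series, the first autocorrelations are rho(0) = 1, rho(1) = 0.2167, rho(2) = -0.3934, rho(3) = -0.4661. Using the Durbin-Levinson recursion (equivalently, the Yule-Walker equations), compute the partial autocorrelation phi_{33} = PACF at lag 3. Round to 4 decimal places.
\phi_{33} = -0.3220

The PACF at lag k is phi_{kk}, the last component of the solution
to the Yule-Walker system G_k phi = r_k where
  (G_k)_{ij} = rho(|i - j|), (r_k)_i = rho(i), i,j = 1..k.
Equivalently, Durbin-Levinson gives phi_{kk} iteratively:
  phi_{11} = rho(1)
  phi_{kk} = [rho(k) - sum_{j=1..k-1} phi_{k-1,j} rho(k-j)]
            / [1 - sum_{j=1..k-1} phi_{k-1,j} rho(j)],
  phi_{k,j} = phi_{k-1,j} - phi_{kk} phi_{k-1,k-j},  j = 1..k-1.
Step k = 1:
  phi_11 = rho(1) = 0.2167.
Step k = 2:
  phi_22 = [rho(2) - phi_11 rho(1)] / [1 - phi_11 rho(1)] = [-0.3934 - (0.2167)(0.2167)] / [1 - (0.2167)(0.2167)]
         = -0.44035889 / 0.95304111 = -0.462057.
  Update: phi_21 = phi_11 - phi_22 phi_11 = 0.2167 - (-0.462057)(0.2167) = 0.316828.
Step k = 3:
  phi_33 = [rho(3) - phi_21 rho(2) - phi_22 rho(1)] / [1 - phi_21 rho(1) - phi_22 rho(2)]
    numerator   = -0.4661 - (0.316828)(-0.3934) - (-0.462057)(0.2167) = -0.24133235
    denominator = 1 - (0.316828)(0.2167) - (-0.462057)(-0.3934) = 0.7495704
  phi_33 = -0.24133235 / 0.7495704 = -0.322.
Therefore phi_{33} = -0.3220.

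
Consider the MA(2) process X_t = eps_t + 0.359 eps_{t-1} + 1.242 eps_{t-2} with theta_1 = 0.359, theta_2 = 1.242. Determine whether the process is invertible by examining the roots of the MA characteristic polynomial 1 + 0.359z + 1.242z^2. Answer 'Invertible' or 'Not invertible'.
\text{Not invertible}

The MA(q) characteristic polynomial is P(z) = 1 + 0.359z + 1.242z^2.
Invertibility requires all roots to lie outside the unit circle, i.e. |z| > 1 for every root.
Set 1 + (0.359) z + (1.242) z^2 = 0, i.e. a z^2 + b z + c = 0 with a = 1.242, b = 0.359, c = 1.
Discriminant D = b^2 - 4ac = (0.359)^2 - 4*(1.242)*1 = 0.128881 - (4.968) = -4.839119.
D < 0, so the roots are the complex-conjugate pair z = (-b +/- i sqrt(-D)) / (2a) = -0.1445 +/- 0.8856i.
For a conjugate pair |z|^2 = z * conj(z) = (product of roots) = c/a = 1/(1.242) = 0.805153, so |z| = sqrt(0.805153) = 0.8973 for both roots.
Moduli of all roots: 0.8973, 0.8973.
All moduli strictly greater than 1? No.
Verdict: Not invertible.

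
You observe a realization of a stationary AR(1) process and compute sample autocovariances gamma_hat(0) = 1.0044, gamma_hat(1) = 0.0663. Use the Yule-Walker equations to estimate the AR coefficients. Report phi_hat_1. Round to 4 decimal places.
\hat\phi_{1} = 0.0660

The Yule-Walker equations for an AR(p) process read, in matrix form,
  Gamma_p phi = r_p,   with   (Gamma_p)_{ij} = gamma(|i - j|),
                       (r_p)_i = gamma(i),   i,j = 1..p.
Substitute the sample gammas (Toeplitz matrix and right-hand side of size 1):
  Gamma_p = [[1.0044]]
  r_p     = [0.0663]
With p = 1 this is the single equation gamma(0) phi_1 = gamma(1):
  phi_hat_1 = gamma(1) / gamma(0) = 0.0663 / 1.0044 = 0.0660.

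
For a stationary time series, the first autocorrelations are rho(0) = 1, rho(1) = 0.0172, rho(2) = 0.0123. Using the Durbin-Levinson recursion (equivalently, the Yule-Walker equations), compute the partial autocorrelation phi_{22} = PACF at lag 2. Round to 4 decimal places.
\phi_{22} = 0.0120

The PACF at lag k is phi_{kk}, the last component of the solution
to the Yule-Walker system G_k phi = r_k where
  (G_k)_{ij} = rho(|i - j|), (r_k)_i = rho(i), i,j = 1..k.
Equivalently, Durbin-Levinson gives phi_{kk} iteratively:
  phi_{11} = rho(1)
  phi_{kk} = [rho(k) - sum_{j=1..k-1} phi_{k-1,j} rho(k-j)]
            / [1 - sum_{j=1..k-1} phi_{k-1,j} rho(j)],
  phi_{k,j} = phi_{k-1,j} - phi_{kk} phi_{k-1,k-j},  j = 1..k-1.
Step k = 1:
  phi_11 = rho(1) = 0.0172.
Step k = 2:
  phi_22 = [rho(2) - phi_11 rho(1)] / [1 - phi_11 rho(1)] = [0.0123 - (0.0172)(0.0172)] / [1 - (0.0172)(0.0172)]
         = 0.01200416 / 0.99970416 = 0.012.
Therefore phi_{22} = 0.0120.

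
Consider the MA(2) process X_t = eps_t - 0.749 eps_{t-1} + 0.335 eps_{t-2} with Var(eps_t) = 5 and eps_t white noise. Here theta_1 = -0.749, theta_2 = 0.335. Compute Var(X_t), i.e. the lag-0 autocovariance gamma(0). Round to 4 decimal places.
\gamma(0) = 8.3661

For an MA(q) process X_t = eps_t + sum_i theta_i eps_{t-i} with
Var(eps_t) = sigma^2, the variance is
  gamma(0) = sigma^2 * (1 + sum_i theta_i^2).
  sum_i theta_i^2 = (-0.749)^2 + (0.335)^2 = 0.561001 + 0.112225 = 0.673226.
  gamma(0) = 5 * (1 + 0.673226) = 5 * 1.673226 = 8.36613, which rounds to 8.3661.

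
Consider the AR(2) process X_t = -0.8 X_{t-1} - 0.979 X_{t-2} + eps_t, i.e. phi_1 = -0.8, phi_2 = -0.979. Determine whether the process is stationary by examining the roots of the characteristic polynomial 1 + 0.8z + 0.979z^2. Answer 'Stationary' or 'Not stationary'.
\text{Stationary}

The AR(p) characteristic polynomial is P(z) = 1 + 0.8z + 0.979z^2.
Stationarity requires all roots to lie outside the unit circle, i.e. |z| > 1 for every root.
Set 1 + (0.8) z + (0.979) z^2 = 0, i.e. a z^2 + b z + c = 0 with a = 0.979, b = 0.8, c = 1.
Discriminant D = b^2 - 4ac = (0.8)^2 - 4*(0.979)*1 = 0.64 - (3.916) = -3.276.
D < 0, so the roots are the complex-conjugate pair z = (-b +/- i sqrt(-D)) / (2a) = -0.4086 +/- 0.9244i.
For a conjugate pair |z|^2 = z * conj(z) = (product of roots) = c/a = 1/(0.979) = 1.02145, so |z| = sqrt(1.02145) = 1.0107 for both roots.
Moduli of all roots: 1.0107, 1.0107.
All moduli strictly greater than 1? Yes.
Verdict: Stationary.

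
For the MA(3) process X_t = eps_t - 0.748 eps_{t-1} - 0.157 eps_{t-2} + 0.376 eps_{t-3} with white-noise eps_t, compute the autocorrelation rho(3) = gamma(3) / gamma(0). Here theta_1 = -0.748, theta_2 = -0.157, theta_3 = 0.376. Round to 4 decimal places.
\rho(3) = 0.2179

For an MA(q) process with theta_0 = 1, the autocovariance is
  gamma(k) = sigma^2 * sum_{i=0..q-k} theta_i * theta_{i+k},
and rho(k) = gamma(k) / gamma(0). Sigma^2 cancels.
  numerator   = (1)*(0.376) = 0.376.
  denominator = (1)^2 + (-0.748)^2 + (-0.157)^2 + (0.376)^2 = 1.725529.
  rho(3) = 0.376 / 1.725529 = 0.2179.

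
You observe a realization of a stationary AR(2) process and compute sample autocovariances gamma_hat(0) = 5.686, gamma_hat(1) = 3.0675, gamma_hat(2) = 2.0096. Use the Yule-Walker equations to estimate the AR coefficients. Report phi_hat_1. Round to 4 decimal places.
\hat\phi_{1} = 0.4920

The Yule-Walker equations for an AR(p) process read, in matrix form,
  Gamma_p phi = r_p,   with   (Gamma_p)_{ij} = gamma(|i - j|),
                       (r_p)_i = gamma(i),   i,j = 1..p.
Substitute the sample gammas (Toeplitz matrix and right-hand side of size 2):
  Gamma_p = [[5.686, 3.0675], [3.0675, 5.686]]
  r_p     = [3.0675, 2.0096]
Written out:
  5.686 phi_1 + 3.0675 phi_2 = 3.0675
  3.0675 phi_1 + 5.686 phi_2 = 2.0096
Solve by Cramer's rule:
  det = gamma(0)^2 - gamma(1)^2 = (5.686)^2 - (3.0675)^2 = 32.330596 - 9.40955625 = 22.92103975
  phi_hat_1 = [gamma(1) gamma(0) - gamma(1) gamma(2)] / det = [(3.0675)(5.686) - (3.0675)(2.0096)] / 22.92103975 = 11.277357 / 22.92103975 = 0.492
  phi_hat_2 = [gamma(0) gamma(2) - gamma(1)^2] / det = [(5.686)(2.0096) - (3.0675)^2] / 22.92103975 = 2.01702935 / 22.92103975 = 0.088
So phi_hat = [0.4920, 0.0880].
Therefore phi_hat_1 = 0.4920.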